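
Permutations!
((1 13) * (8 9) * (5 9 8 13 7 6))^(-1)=((1 7 6 5 9 13))^(-1)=(1 13 9 5 6 7)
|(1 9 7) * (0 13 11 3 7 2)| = |(0 13 11 3 7 1 9 2)| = 8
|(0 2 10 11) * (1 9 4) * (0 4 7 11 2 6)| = 10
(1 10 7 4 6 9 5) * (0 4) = (0 4 6 9 5 1 10 7) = [4, 10, 2, 3, 6, 1, 9, 0, 8, 5, 7]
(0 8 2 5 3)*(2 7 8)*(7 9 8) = (0 2 5 3)(8 9) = [2, 1, 5, 0, 4, 3, 6, 7, 9, 8]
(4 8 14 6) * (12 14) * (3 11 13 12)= (3 11 13 12 14 6 4 8)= [0, 1, 2, 11, 8, 5, 4, 7, 3, 9, 10, 13, 14, 12, 6]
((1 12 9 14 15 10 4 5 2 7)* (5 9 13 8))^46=(1 5 12 2 13 7 8)(4 9 14 15 10)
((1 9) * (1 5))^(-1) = ((1 9 5))^(-1) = (1 5 9)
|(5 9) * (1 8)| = |(1 8)(5 9)| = 2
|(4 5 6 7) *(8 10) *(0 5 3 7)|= 6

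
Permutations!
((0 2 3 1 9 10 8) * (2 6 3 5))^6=(0 8 10 9 1 3 6)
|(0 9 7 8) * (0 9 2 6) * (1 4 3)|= |(0 2 6)(1 4 3)(7 8 9)|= 3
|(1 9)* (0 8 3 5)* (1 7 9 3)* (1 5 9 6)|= 15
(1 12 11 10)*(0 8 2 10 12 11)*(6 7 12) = (0 8 2 10 1 11 6 7 12) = [8, 11, 10, 3, 4, 5, 7, 12, 2, 9, 1, 6, 0]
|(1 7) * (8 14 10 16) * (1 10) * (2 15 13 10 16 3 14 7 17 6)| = |(1 17 6 2 15 13 10 3 14)(7 16 8)| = 9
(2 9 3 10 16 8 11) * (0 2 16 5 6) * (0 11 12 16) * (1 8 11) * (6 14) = (0 2 9 3 10 5 14 6 1 8 12 16 11) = [2, 8, 9, 10, 4, 14, 1, 7, 12, 3, 5, 0, 16, 13, 6, 15, 11]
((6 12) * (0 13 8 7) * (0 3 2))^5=(0 2 3 7 8 13)(6 12)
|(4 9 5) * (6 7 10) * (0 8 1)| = 3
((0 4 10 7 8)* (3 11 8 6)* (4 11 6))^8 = ((0 11 8)(3 6)(4 10 7))^8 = (0 8 11)(4 7 10)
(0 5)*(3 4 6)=(0 5)(3 4 6)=[5, 1, 2, 4, 6, 0, 3]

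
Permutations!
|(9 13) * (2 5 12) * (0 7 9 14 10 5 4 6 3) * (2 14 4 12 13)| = |(0 7 9 2 12 14 10 5 13 4 6 3)| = 12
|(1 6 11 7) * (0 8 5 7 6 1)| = 4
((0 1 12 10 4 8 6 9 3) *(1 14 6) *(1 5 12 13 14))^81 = (0 6 1 9 13 3 14)(4 8 5 12 10)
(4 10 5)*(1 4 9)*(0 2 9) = [2, 4, 9, 3, 10, 0, 6, 7, 8, 1, 5] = (0 2 9 1 4 10 5)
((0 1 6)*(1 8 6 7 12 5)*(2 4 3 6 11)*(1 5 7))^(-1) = ((0 8 11 2 4 3 6)(7 12))^(-1) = (0 6 3 4 2 11 8)(7 12)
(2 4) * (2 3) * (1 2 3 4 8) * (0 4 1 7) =(0 4 1 2 8 7) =[4, 2, 8, 3, 1, 5, 6, 0, 7]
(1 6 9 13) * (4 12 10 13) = (1 6 9 4 12 10 13) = [0, 6, 2, 3, 12, 5, 9, 7, 8, 4, 13, 11, 10, 1]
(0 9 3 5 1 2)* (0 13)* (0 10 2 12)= [9, 12, 13, 5, 4, 1, 6, 7, 8, 3, 2, 11, 0, 10]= (0 9 3 5 1 12)(2 13 10)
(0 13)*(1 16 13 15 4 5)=(0 15 4 5 1 16 13)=[15, 16, 2, 3, 5, 1, 6, 7, 8, 9, 10, 11, 12, 0, 14, 4, 13]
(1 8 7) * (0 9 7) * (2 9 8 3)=[8, 3, 9, 2, 4, 5, 6, 1, 0, 7]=(0 8)(1 3 2 9 7)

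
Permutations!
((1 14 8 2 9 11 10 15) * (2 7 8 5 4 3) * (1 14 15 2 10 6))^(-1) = (1 6 11 9 2 10 3 4 5 14 15)(7 8)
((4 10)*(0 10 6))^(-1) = (0 6 4 10)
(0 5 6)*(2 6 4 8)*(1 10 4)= (0 5 1 10 4 8 2 6)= [5, 10, 6, 3, 8, 1, 0, 7, 2, 9, 4]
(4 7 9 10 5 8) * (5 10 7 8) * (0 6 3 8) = (10)(0 6 3 8 4)(7 9) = [6, 1, 2, 8, 0, 5, 3, 9, 4, 7, 10]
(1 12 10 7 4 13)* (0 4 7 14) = (0 4 13 1 12 10 14) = [4, 12, 2, 3, 13, 5, 6, 7, 8, 9, 14, 11, 10, 1, 0]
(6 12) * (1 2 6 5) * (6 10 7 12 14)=(1 2 10 7 12 5)(6 14)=[0, 2, 10, 3, 4, 1, 14, 12, 8, 9, 7, 11, 5, 13, 6]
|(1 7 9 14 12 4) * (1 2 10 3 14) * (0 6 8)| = 6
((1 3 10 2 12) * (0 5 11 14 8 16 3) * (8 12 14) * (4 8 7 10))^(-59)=(0 10 1 7 12 11 14 5 2)(3 4 8 16)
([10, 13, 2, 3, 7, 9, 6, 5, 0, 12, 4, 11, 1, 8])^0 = (13)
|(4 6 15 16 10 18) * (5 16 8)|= |(4 6 15 8 5 16 10 18)|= 8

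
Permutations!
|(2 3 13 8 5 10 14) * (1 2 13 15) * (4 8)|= |(1 2 3 15)(4 8 5 10 14 13)|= 12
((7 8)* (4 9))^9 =(4 9)(7 8)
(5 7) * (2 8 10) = (2 8 10)(5 7) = [0, 1, 8, 3, 4, 7, 6, 5, 10, 9, 2]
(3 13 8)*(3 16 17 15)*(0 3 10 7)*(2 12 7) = (0 3 13 8 16 17 15 10 2 12 7) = [3, 1, 12, 13, 4, 5, 6, 0, 16, 9, 2, 11, 7, 8, 14, 10, 17, 15]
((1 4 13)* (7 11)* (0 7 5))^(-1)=((0 7 11 5)(1 4 13))^(-1)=(0 5 11 7)(1 13 4)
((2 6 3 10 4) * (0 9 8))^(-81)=(2 4 10 3 6)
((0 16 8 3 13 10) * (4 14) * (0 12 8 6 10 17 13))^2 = (17)(0 6 12 3 16 10 8)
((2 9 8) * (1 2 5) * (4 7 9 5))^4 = ((1 2 5)(4 7 9 8))^4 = (9)(1 2 5)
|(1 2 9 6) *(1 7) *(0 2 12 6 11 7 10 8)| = |(0 2 9 11 7 1 12 6 10 8)| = 10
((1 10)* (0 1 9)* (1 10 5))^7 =((0 10 9)(1 5))^7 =(0 10 9)(1 5)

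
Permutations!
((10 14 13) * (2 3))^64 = (10 14 13)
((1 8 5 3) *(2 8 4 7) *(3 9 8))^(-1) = (1 3 2 7 4)(5 8 9)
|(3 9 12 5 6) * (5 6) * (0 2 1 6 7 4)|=9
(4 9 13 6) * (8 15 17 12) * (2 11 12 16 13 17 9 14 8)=(2 11 12)(4 14 8 15 9 17 16 13 6)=[0, 1, 11, 3, 14, 5, 4, 7, 15, 17, 10, 12, 2, 6, 8, 9, 13, 16]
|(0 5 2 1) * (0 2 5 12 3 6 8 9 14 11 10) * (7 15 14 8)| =18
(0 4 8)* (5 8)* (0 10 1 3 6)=[4, 3, 2, 6, 5, 8, 0, 7, 10, 9, 1]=(0 4 5 8 10 1 3 6)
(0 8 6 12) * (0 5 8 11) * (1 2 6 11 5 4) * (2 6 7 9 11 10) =(0 5 8 10 2 7 9 11)(1 6 12 4) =[5, 6, 7, 3, 1, 8, 12, 9, 10, 11, 2, 0, 4]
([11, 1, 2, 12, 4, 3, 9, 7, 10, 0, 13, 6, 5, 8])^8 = (3 5 12)(8 13 10)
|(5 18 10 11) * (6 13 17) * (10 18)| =3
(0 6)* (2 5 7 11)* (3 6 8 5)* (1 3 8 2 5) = (0 2 8 1 3 6)(5 7 11) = [2, 3, 8, 6, 4, 7, 0, 11, 1, 9, 10, 5]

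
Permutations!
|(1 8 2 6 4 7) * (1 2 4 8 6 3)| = |(1 6 8 4 7 2 3)| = 7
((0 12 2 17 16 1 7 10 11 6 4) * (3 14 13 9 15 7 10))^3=((0 12 2 17 16 1 10 11 6 4)(3 14 13 9 15 7))^3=(0 17 10 4 2 1 6 12 16 11)(3 9)(7 13)(14 15)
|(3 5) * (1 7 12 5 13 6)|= 7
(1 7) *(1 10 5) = (1 7 10 5) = [0, 7, 2, 3, 4, 1, 6, 10, 8, 9, 5]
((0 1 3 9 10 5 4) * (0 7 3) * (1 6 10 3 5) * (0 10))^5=(0 6)(1 10)(3 9)(4 5 7)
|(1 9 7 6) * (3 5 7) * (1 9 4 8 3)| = 8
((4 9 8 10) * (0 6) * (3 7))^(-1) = ((0 6)(3 7)(4 9 8 10))^(-1) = (0 6)(3 7)(4 10 8 9)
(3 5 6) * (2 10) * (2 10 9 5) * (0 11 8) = [11, 1, 9, 2, 4, 6, 3, 7, 0, 5, 10, 8] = (0 11 8)(2 9 5 6 3)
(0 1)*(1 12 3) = (0 12 3 1) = [12, 0, 2, 1, 4, 5, 6, 7, 8, 9, 10, 11, 3]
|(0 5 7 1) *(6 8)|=|(0 5 7 1)(6 8)|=4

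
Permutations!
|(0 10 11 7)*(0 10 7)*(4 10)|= 5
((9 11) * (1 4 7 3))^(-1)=(1 3 7 4)(9 11)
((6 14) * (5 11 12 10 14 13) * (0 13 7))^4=((0 13 5 11 12 10 14 6 7))^4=(0 12 7 11 6 5 14 13 10)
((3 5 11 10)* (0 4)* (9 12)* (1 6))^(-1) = ((0 4)(1 6)(3 5 11 10)(9 12))^(-1) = (0 4)(1 6)(3 10 11 5)(9 12)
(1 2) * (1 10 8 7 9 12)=(1 2 10 8 7 9 12)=[0, 2, 10, 3, 4, 5, 6, 9, 7, 12, 8, 11, 1]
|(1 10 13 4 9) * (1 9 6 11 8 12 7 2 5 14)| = 12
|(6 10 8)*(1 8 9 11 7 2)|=|(1 8 6 10 9 11 7 2)|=8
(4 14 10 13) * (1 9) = (1 9)(4 14 10 13) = [0, 9, 2, 3, 14, 5, 6, 7, 8, 1, 13, 11, 12, 4, 10]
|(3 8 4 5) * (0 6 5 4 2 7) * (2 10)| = 8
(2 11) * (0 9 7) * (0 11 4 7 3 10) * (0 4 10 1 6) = [9, 6, 10, 1, 7, 5, 0, 11, 8, 3, 4, 2] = (0 9 3 1 6)(2 10 4 7 11)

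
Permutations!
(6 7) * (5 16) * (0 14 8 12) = (0 14 8 12)(5 16)(6 7) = [14, 1, 2, 3, 4, 16, 7, 6, 12, 9, 10, 11, 0, 13, 8, 15, 5]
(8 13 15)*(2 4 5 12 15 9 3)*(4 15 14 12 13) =(2 15 8 4 5 13 9 3)(12 14) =[0, 1, 15, 2, 5, 13, 6, 7, 4, 3, 10, 11, 14, 9, 12, 8]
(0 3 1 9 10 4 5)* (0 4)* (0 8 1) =(0 3)(1 9 10 8)(4 5) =[3, 9, 2, 0, 5, 4, 6, 7, 1, 10, 8]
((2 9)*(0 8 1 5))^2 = ((0 8 1 5)(2 9))^2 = (9)(0 1)(5 8)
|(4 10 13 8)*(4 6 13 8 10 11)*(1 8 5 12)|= |(1 8 6 13 10 5 12)(4 11)|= 14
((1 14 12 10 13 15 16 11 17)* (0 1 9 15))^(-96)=((0 1 14 12 10 13)(9 15 16 11 17))^(-96)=(9 17 11 16 15)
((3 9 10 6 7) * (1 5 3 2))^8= (10)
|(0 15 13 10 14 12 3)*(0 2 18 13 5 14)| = 10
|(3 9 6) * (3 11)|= 4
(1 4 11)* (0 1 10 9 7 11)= (0 1 4)(7 11 10 9)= [1, 4, 2, 3, 0, 5, 6, 11, 8, 7, 9, 10]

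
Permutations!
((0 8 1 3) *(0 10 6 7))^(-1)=(0 7 6 10 3 1 8)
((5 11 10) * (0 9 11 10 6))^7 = ((0 9 11 6)(5 10))^7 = (0 6 11 9)(5 10)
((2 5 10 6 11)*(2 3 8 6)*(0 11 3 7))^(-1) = (0 7 11)(2 10 5)(3 6 8)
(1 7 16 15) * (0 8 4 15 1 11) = (0 8 4 15 11)(1 7 16) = [8, 7, 2, 3, 15, 5, 6, 16, 4, 9, 10, 0, 12, 13, 14, 11, 1]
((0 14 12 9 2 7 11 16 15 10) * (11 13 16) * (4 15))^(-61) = (0 7 10 2 15 9 4 12 16 14 13)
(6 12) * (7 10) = [0, 1, 2, 3, 4, 5, 12, 10, 8, 9, 7, 11, 6] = (6 12)(7 10)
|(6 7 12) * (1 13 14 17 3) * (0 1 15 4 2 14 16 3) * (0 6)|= 13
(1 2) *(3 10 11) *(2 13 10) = (1 13 10 11 3 2) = [0, 13, 1, 2, 4, 5, 6, 7, 8, 9, 11, 3, 12, 10]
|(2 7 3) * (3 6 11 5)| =|(2 7 6 11 5 3)| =6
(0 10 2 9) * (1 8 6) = (0 10 2 9)(1 8 6) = [10, 8, 9, 3, 4, 5, 1, 7, 6, 0, 2]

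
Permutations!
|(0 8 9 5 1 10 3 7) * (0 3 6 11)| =8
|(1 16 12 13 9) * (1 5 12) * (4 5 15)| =6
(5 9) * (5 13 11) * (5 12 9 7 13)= (5 7 13 11 12 9)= [0, 1, 2, 3, 4, 7, 6, 13, 8, 5, 10, 12, 9, 11]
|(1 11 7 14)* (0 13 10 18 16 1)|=|(0 13 10 18 16 1 11 7 14)|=9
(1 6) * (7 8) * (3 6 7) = (1 7 8 3 6) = [0, 7, 2, 6, 4, 5, 1, 8, 3]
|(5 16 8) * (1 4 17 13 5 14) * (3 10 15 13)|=|(1 4 17 3 10 15 13 5 16 8 14)|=11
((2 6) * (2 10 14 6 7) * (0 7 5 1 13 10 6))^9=(0 7 2 5 1 13 10 14)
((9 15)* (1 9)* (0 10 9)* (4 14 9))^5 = ((0 10 4 14 9 15 1))^5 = (0 15 14 10 1 9 4)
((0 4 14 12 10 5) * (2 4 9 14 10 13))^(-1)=(0 5 10 4 2 13 12 14 9)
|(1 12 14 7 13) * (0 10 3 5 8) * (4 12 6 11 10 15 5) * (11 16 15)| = 15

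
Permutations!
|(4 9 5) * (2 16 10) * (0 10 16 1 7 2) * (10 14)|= 3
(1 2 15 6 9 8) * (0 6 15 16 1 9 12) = [6, 2, 16, 3, 4, 5, 12, 7, 9, 8, 10, 11, 0, 13, 14, 15, 1] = (0 6 12)(1 2 16)(8 9)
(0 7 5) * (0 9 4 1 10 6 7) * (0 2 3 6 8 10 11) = (0 2 3 6 7 5 9 4 1 11)(8 10) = [2, 11, 3, 6, 1, 9, 7, 5, 10, 4, 8, 0]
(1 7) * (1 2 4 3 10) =(1 7 2 4 3 10) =[0, 7, 4, 10, 3, 5, 6, 2, 8, 9, 1]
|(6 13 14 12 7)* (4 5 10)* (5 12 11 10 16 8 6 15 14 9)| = 42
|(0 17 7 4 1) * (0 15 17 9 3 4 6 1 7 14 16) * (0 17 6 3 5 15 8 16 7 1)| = |(0 9 5 15 6)(1 8 16 17 14 7 3 4)| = 40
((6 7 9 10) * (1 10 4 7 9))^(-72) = ((1 10 6 9 4 7))^(-72) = (10)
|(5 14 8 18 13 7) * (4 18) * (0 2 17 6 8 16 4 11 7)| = 13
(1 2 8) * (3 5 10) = (1 2 8)(3 5 10) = [0, 2, 8, 5, 4, 10, 6, 7, 1, 9, 3]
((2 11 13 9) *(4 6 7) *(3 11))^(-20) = ((2 3 11 13 9)(4 6 7))^(-20) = (13)(4 6 7)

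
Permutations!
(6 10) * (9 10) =(6 9 10) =[0, 1, 2, 3, 4, 5, 9, 7, 8, 10, 6]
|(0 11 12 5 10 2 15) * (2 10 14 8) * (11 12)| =7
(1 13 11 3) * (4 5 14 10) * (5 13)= [0, 5, 2, 1, 13, 14, 6, 7, 8, 9, 4, 3, 12, 11, 10]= (1 5 14 10 4 13 11 3)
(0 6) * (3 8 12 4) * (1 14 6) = [1, 14, 2, 8, 3, 5, 0, 7, 12, 9, 10, 11, 4, 13, 6] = (0 1 14 6)(3 8 12 4)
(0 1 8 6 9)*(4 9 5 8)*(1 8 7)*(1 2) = (0 8 6 5 7 2 1 4 9) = [8, 4, 1, 3, 9, 7, 5, 2, 6, 0]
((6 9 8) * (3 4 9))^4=(3 6 8 9 4)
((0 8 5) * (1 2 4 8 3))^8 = (0 3 1 2 4 8 5)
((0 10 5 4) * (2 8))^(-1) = ((0 10 5 4)(2 8))^(-1) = (0 4 5 10)(2 8)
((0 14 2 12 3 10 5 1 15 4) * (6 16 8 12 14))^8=(0 1 3 16 4 5 12 6 15 10 8)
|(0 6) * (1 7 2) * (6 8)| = 3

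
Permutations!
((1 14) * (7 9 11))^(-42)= ((1 14)(7 9 11))^(-42)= (14)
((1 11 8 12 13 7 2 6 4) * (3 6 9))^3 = (1 12 2 6 11 13 9 4 8 7 3)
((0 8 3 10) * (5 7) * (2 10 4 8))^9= (10)(5 7)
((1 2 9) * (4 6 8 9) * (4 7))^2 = ((1 2 7 4 6 8 9))^2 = (1 7 6 9 2 4 8)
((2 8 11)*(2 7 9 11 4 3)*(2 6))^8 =((2 8 4 3 6)(7 9 11))^8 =(2 3 8 6 4)(7 11 9)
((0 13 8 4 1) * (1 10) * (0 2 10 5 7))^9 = ((0 13 8 4 5 7)(1 2 10))^9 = (0 4)(5 13)(7 8)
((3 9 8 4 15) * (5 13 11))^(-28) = (3 8 15 9 4)(5 11 13)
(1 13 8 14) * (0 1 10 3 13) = [1, 0, 2, 13, 4, 5, 6, 7, 14, 9, 3, 11, 12, 8, 10] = (0 1)(3 13 8 14 10)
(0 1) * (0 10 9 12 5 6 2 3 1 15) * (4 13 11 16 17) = [15, 10, 3, 1, 13, 6, 2, 7, 8, 12, 9, 16, 5, 11, 14, 0, 17, 4] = (0 15)(1 10 9 12 5 6 2 3)(4 13 11 16 17)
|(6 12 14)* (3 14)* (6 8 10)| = 6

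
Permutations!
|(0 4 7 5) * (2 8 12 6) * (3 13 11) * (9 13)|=|(0 4 7 5)(2 8 12 6)(3 9 13 11)|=4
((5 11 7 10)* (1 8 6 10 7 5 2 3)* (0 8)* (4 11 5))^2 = (11)(0 6 2 1 8 10 3)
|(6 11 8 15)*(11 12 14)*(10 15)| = 7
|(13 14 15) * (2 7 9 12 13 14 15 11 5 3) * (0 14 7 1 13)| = |(0 14 11 5 3 2 1 13 15 7 9 12)| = 12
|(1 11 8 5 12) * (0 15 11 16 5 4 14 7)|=|(0 15 11 8 4 14 7)(1 16 5 12)|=28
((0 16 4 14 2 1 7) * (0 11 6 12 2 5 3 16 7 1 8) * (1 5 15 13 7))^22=((0 1 5 3 16 4 14 15 13 7 11 6 12 2 8))^22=(0 15 8 14 2 4 12 16 6 3 11 5 7 1 13)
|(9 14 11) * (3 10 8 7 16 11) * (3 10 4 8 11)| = |(3 4 8 7 16)(9 14 10 11)| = 20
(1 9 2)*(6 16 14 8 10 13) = (1 9 2)(6 16 14 8 10 13) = [0, 9, 1, 3, 4, 5, 16, 7, 10, 2, 13, 11, 12, 6, 8, 15, 14]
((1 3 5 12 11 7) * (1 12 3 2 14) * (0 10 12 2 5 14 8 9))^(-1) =(0 9 8 2 7 11 12 10)(1 14 3 5)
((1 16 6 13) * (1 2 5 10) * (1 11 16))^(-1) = (2 13 6 16 11 10 5)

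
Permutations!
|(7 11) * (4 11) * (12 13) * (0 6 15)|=6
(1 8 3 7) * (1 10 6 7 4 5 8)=(3 4 5 8)(6 7 10)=[0, 1, 2, 4, 5, 8, 7, 10, 3, 9, 6]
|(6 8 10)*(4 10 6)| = 2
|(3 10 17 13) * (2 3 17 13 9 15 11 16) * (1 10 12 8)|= 12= |(1 10 13 17 9 15 11 16 2 3 12 8)|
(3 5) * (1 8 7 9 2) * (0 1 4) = (0 1 8 7 9 2 4)(3 5) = [1, 8, 4, 5, 0, 3, 6, 9, 7, 2]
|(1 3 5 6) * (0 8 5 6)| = |(0 8 5)(1 3 6)| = 3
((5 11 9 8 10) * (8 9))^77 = (5 11 8 10)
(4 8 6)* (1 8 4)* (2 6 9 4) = (1 8 9 4 2 6) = [0, 8, 6, 3, 2, 5, 1, 7, 9, 4]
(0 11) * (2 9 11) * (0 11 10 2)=(11)(2 9 10)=[0, 1, 9, 3, 4, 5, 6, 7, 8, 10, 2, 11]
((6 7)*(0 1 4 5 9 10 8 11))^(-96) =((0 1 4 5 9 10 8 11)(6 7))^(-96) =(11)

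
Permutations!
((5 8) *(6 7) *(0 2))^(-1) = (0 2)(5 8)(6 7)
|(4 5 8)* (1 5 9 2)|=6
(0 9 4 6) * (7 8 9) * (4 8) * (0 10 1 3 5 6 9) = (0 7 4 9 8)(1 3 5 6 10) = [7, 3, 2, 5, 9, 6, 10, 4, 0, 8, 1]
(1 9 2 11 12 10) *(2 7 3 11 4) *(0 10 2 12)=(0 10 1 9 7 3 11)(2 4 12)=[10, 9, 4, 11, 12, 5, 6, 3, 8, 7, 1, 0, 2]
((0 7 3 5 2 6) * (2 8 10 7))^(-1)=(0 6 2)(3 7 10 8 5)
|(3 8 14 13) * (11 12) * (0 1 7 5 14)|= 8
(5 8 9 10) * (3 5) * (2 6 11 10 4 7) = (2 6 11 10 3 5 8 9 4 7) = [0, 1, 6, 5, 7, 8, 11, 2, 9, 4, 3, 10]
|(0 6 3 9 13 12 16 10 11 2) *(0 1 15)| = 12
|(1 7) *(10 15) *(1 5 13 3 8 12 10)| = 9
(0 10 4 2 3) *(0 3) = (0 10 4 2) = [10, 1, 0, 3, 2, 5, 6, 7, 8, 9, 4]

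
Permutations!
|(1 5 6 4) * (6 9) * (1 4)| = 4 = |(1 5 9 6)|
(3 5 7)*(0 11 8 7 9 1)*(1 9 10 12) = (0 11 8 7 3 5 10 12 1) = [11, 0, 2, 5, 4, 10, 6, 3, 7, 9, 12, 8, 1]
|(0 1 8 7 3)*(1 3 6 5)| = 10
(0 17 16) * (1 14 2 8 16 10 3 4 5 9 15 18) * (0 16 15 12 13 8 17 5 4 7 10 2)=(0 5 9 12 13 8 15 18 1 14)(2 17)(3 7 10)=[5, 14, 17, 7, 4, 9, 6, 10, 15, 12, 3, 11, 13, 8, 0, 18, 16, 2, 1]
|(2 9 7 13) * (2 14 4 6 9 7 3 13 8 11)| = |(2 7 8 11)(3 13 14 4 6 9)| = 12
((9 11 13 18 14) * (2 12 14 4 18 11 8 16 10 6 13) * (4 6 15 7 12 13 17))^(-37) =(2 11 13)(4 17 6 18)(7 9 10 12 8 15 14 16)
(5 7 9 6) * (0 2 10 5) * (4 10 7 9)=(0 2 7 4 10 5 9 6)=[2, 1, 7, 3, 10, 9, 0, 4, 8, 6, 5]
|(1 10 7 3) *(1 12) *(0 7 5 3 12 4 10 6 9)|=12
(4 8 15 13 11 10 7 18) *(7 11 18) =(4 8 15 13 18)(10 11) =[0, 1, 2, 3, 8, 5, 6, 7, 15, 9, 11, 10, 12, 18, 14, 13, 16, 17, 4]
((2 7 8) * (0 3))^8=(2 8 7)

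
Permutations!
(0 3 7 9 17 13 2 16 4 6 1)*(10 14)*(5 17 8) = (0 3 7 9 8 5 17 13 2 16 4 6 1)(10 14) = [3, 0, 16, 7, 6, 17, 1, 9, 5, 8, 14, 11, 12, 2, 10, 15, 4, 13]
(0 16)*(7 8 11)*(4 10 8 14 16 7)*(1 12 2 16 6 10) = [7, 12, 16, 3, 1, 5, 10, 14, 11, 9, 8, 4, 2, 13, 6, 15, 0] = (0 7 14 6 10 8 11 4 1 12 2 16)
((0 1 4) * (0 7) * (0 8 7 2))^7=((0 1 4 2)(7 8))^7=(0 2 4 1)(7 8)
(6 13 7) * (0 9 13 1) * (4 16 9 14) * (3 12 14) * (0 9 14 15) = [3, 9, 2, 12, 16, 5, 1, 6, 8, 13, 10, 11, 15, 7, 4, 0, 14] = (0 3 12 15)(1 9 13 7 6)(4 16 14)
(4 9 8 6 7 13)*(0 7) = [7, 1, 2, 3, 9, 5, 0, 13, 6, 8, 10, 11, 12, 4] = (0 7 13 4 9 8 6)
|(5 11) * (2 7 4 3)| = 4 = |(2 7 4 3)(5 11)|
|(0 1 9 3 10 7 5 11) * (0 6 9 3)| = 9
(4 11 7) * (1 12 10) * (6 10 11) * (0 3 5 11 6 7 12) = (0 3 5 11 12 6 10 1)(4 7) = [3, 0, 2, 5, 7, 11, 10, 4, 8, 9, 1, 12, 6]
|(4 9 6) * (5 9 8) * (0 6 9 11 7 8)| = 12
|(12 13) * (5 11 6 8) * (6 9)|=10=|(5 11 9 6 8)(12 13)|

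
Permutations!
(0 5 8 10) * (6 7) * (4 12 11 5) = (0 4 12 11 5 8 10)(6 7) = [4, 1, 2, 3, 12, 8, 7, 6, 10, 9, 0, 5, 11]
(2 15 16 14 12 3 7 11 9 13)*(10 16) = (2 15 10 16 14 12 3 7 11 9 13) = [0, 1, 15, 7, 4, 5, 6, 11, 8, 13, 16, 9, 3, 2, 12, 10, 14]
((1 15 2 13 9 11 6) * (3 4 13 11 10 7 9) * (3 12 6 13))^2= (1 2 13 6 15 11 12)(7 10 9)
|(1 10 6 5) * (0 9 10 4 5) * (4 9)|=|(0 4 5 1 9 10 6)|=7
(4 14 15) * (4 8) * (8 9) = (4 14 15 9 8) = [0, 1, 2, 3, 14, 5, 6, 7, 4, 8, 10, 11, 12, 13, 15, 9]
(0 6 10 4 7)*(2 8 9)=(0 6 10 4 7)(2 8 9)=[6, 1, 8, 3, 7, 5, 10, 0, 9, 2, 4]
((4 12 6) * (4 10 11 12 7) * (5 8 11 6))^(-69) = (4 7)(5 12 11 8)(6 10)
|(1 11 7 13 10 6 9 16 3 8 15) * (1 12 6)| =|(1 11 7 13 10)(3 8 15 12 6 9 16)| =35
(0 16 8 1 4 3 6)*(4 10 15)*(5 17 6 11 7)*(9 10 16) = (0 9 10 15 4 3 11 7 5 17 6)(1 16 8) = [9, 16, 2, 11, 3, 17, 0, 5, 1, 10, 15, 7, 12, 13, 14, 4, 8, 6]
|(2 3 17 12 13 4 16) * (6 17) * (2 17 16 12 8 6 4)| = 20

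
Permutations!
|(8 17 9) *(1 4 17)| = 5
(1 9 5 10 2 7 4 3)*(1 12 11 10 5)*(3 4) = (1 9)(2 7 3 12 11 10) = [0, 9, 7, 12, 4, 5, 6, 3, 8, 1, 2, 10, 11]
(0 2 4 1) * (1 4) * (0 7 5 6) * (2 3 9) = (0 3 9 2 1 7 5 6) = [3, 7, 1, 9, 4, 6, 0, 5, 8, 2]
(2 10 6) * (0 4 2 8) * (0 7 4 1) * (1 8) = (0 8 7 4 2 10 6 1) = [8, 0, 10, 3, 2, 5, 1, 4, 7, 9, 6]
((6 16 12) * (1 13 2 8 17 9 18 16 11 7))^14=((1 13 2 8 17 9 18 16 12 6 11 7))^14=(1 2 17 18 12 11)(6 7 13 8 9 16)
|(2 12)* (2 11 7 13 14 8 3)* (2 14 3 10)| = 9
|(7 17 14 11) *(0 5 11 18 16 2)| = |(0 5 11 7 17 14 18 16 2)| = 9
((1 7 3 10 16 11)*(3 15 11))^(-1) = (1 11 15 7)(3 16 10)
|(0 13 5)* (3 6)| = |(0 13 5)(3 6)| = 6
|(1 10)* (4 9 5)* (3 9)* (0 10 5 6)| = |(0 10 1 5 4 3 9 6)| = 8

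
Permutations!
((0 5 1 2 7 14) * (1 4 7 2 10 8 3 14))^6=((0 5 4 7 1 10 8 3 14))^6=(0 8 7)(1 5 3)(4 14 10)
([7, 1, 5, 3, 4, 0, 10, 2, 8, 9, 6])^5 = (0 7 2 5)(6 10)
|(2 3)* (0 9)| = 2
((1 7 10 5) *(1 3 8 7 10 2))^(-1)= ((1 10 5 3 8 7 2))^(-1)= (1 2 7 8 3 5 10)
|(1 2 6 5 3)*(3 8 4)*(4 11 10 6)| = |(1 2 4 3)(5 8 11 10 6)| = 20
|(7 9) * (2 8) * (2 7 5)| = 5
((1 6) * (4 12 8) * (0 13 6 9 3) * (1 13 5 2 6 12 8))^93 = (0 6 1)(2 12 3)(4 8)(5 13 9)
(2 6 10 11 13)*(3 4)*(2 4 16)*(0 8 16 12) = (0 8 16 2 6 10 11 13 4 3 12) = [8, 1, 6, 12, 3, 5, 10, 7, 16, 9, 11, 13, 0, 4, 14, 15, 2]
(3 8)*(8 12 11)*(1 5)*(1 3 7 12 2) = [0, 5, 1, 2, 4, 3, 6, 12, 7, 9, 10, 8, 11] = (1 5 3 2)(7 12 11 8)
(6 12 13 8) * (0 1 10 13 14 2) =(0 1 10 13 8 6 12 14 2) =[1, 10, 0, 3, 4, 5, 12, 7, 6, 9, 13, 11, 14, 8, 2]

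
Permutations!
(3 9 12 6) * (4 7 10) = (3 9 12 6)(4 7 10) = [0, 1, 2, 9, 7, 5, 3, 10, 8, 12, 4, 11, 6]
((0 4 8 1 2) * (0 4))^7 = (1 8 4 2)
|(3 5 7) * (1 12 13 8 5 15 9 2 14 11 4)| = |(1 12 13 8 5 7 3 15 9 2 14 11 4)| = 13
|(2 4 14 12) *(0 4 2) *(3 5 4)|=6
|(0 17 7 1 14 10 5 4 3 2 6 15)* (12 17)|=13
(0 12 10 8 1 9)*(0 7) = [12, 9, 2, 3, 4, 5, 6, 0, 1, 7, 8, 11, 10] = (0 12 10 8 1 9 7)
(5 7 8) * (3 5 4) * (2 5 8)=(2 5 7)(3 8 4)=[0, 1, 5, 8, 3, 7, 6, 2, 4]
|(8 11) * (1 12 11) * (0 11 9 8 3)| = 12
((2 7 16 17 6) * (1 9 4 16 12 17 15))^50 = (17)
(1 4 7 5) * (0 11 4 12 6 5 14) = [11, 12, 2, 3, 7, 1, 5, 14, 8, 9, 10, 4, 6, 13, 0] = (0 11 4 7 14)(1 12 6 5)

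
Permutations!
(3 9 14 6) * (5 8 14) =(3 9 5 8 14 6) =[0, 1, 2, 9, 4, 8, 3, 7, 14, 5, 10, 11, 12, 13, 6]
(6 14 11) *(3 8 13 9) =(3 8 13 9)(6 14 11) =[0, 1, 2, 8, 4, 5, 14, 7, 13, 3, 10, 6, 12, 9, 11]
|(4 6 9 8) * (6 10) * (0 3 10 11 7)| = 9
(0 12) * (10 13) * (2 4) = (0 12)(2 4)(10 13) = [12, 1, 4, 3, 2, 5, 6, 7, 8, 9, 13, 11, 0, 10]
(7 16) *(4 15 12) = [0, 1, 2, 3, 15, 5, 6, 16, 8, 9, 10, 11, 4, 13, 14, 12, 7] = (4 15 12)(7 16)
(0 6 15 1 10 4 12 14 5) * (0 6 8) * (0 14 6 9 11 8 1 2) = (0 1 10 4 12 6 15 2)(5 9 11 8 14) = [1, 10, 0, 3, 12, 9, 15, 7, 14, 11, 4, 8, 6, 13, 5, 2]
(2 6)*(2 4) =(2 6 4) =[0, 1, 6, 3, 2, 5, 4]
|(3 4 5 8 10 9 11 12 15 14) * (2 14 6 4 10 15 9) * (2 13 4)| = 30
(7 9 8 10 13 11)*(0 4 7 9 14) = (0 4 7 14)(8 10 13 11 9) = [4, 1, 2, 3, 7, 5, 6, 14, 10, 8, 13, 9, 12, 11, 0]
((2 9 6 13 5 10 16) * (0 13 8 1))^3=(0 10 9 1 5 2 8 13 16 6)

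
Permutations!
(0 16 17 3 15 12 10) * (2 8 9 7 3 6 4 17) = (0 16 2 8 9 7 3 15 12 10)(4 17 6) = [16, 1, 8, 15, 17, 5, 4, 3, 9, 7, 0, 11, 10, 13, 14, 12, 2, 6]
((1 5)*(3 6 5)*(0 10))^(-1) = (0 10)(1 5 6 3)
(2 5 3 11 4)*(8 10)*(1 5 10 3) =(1 5)(2 10 8 3 11 4) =[0, 5, 10, 11, 2, 1, 6, 7, 3, 9, 8, 4]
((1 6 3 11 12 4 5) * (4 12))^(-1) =(12)(1 5 4 11 3 6)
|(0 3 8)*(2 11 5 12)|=12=|(0 3 8)(2 11 5 12)|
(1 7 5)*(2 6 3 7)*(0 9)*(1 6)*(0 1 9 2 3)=(0 2 9 1 3 7 5 6)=[2, 3, 9, 7, 4, 6, 0, 5, 8, 1]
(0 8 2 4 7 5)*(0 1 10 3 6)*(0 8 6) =[6, 10, 4, 0, 7, 1, 8, 5, 2, 9, 3] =(0 6 8 2 4 7 5 1 10 3)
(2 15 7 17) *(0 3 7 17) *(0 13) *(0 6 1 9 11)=(0 3 7 13 6 1 9 11)(2 15 17)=[3, 9, 15, 7, 4, 5, 1, 13, 8, 11, 10, 0, 12, 6, 14, 17, 16, 2]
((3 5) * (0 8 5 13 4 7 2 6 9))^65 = ((0 8 5 3 13 4 7 2 6 9))^65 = (0 4)(2 5)(3 6)(7 8)(9 13)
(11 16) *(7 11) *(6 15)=[0, 1, 2, 3, 4, 5, 15, 11, 8, 9, 10, 16, 12, 13, 14, 6, 7]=(6 15)(7 11 16)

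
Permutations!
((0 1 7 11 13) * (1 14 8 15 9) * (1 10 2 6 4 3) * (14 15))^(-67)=((0 15 9 10 2 6 4 3 1 7 11 13)(8 14))^(-67)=(0 6 11 10 1 15 4 13 2 7 9 3)(8 14)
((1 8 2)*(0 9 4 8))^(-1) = ((0 9 4 8 2 1))^(-1) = (0 1 2 8 4 9)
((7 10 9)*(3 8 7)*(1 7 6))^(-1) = ((1 7 10 9 3 8 6))^(-1) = (1 6 8 3 9 10 7)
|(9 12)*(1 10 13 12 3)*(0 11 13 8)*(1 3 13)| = |(0 11 1 10 8)(9 13 12)| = 15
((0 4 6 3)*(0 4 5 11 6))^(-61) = (0 4 3 6 11 5)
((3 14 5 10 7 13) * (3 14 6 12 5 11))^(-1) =((3 6 12 5 10 7 13 14 11))^(-1) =(3 11 14 13 7 10 5 12 6)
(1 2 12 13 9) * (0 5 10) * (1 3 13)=[5, 2, 12, 13, 4, 10, 6, 7, 8, 3, 0, 11, 1, 9]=(0 5 10)(1 2 12)(3 13 9)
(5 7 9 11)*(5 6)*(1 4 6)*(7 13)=(1 4 6 5 13 7 9 11)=[0, 4, 2, 3, 6, 13, 5, 9, 8, 11, 10, 1, 12, 7]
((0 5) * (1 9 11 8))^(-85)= ((0 5)(1 9 11 8))^(-85)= (0 5)(1 8 11 9)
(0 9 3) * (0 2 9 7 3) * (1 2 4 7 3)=(0 3 4 7 1 2 9)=[3, 2, 9, 4, 7, 5, 6, 1, 8, 0]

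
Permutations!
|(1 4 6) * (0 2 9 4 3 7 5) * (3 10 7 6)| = 10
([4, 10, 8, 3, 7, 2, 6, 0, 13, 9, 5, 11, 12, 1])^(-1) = [7, 13, 5, 3, 0, 10, 6, 4, 2, 9, 1, 11, 12, 8]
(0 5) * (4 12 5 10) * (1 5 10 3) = (0 3 1 5)(4 12 10) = [3, 5, 2, 1, 12, 0, 6, 7, 8, 9, 4, 11, 10]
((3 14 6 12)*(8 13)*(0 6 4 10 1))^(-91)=(0 4 12 1 14 6 10 3)(8 13)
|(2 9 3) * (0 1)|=|(0 1)(2 9 3)|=6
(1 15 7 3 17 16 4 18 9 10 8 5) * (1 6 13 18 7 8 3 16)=(1 15 8 5 6 13 18 9 10 3 17)(4 7 16)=[0, 15, 2, 17, 7, 6, 13, 16, 5, 10, 3, 11, 12, 18, 14, 8, 4, 1, 9]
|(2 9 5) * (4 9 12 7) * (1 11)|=|(1 11)(2 12 7 4 9 5)|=6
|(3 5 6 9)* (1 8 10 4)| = 4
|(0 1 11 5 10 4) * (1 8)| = |(0 8 1 11 5 10 4)| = 7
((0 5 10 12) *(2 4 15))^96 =((0 5 10 12)(2 4 15))^96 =(15)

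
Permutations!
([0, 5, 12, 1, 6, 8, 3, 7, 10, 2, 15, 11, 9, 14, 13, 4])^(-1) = [0, 3, 9, 6, 15, 1, 4, 7, 5, 12, 8, 11, 2, 14, 13, 10]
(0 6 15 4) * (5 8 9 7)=(0 6 15 4)(5 8 9 7)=[6, 1, 2, 3, 0, 8, 15, 5, 9, 7, 10, 11, 12, 13, 14, 4]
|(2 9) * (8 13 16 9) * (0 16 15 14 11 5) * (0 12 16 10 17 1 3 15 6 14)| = |(0 10 17 1 3 15)(2 8 13 6 14 11 5 12 16 9)| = 30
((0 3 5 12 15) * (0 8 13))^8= ((0 3 5 12 15 8 13))^8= (0 3 5 12 15 8 13)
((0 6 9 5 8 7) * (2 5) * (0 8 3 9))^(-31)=(0 6)(2 5 3 9)(7 8)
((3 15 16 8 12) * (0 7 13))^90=(16)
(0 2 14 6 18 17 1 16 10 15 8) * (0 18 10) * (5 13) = (0 2 14 6 10 15 8 18 17 1 16)(5 13) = [2, 16, 14, 3, 4, 13, 10, 7, 18, 9, 15, 11, 12, 5, 6, 8, 0, 1, 17]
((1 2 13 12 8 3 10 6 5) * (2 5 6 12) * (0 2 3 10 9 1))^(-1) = (0 5 1 9 3 13 2)(8 12 10)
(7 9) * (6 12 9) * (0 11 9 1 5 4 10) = (0 11 9 7 6 12 1 5 4 10) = [11, 5, 2, 3, 10, 4, 12, 6, 8, 7, 0, 9, 1]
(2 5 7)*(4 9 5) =[0, 1, 4, 3, 9, 7, 6, 2, 8, 5] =(2 4 9 5 7)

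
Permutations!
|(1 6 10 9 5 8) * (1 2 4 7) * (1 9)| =6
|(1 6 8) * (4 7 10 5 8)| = |(1 6 4 7 10 5 8)| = 7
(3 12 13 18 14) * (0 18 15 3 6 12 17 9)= (0 18 14 6 12 13 15 3 17 9)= [18, 1, 2, 17, 4, 5, 12, 7, 8, 0, 10, 11, 13, 15, 6, 3, 16, 9, 14]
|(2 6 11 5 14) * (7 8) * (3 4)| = 10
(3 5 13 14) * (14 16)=(3 5 13 16 14)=[0, 1, 2, 5, 4, 13, 6, 7, 8, 9, 10, 11, 12, 16, 3, 15, 14]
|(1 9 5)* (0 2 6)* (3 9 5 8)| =6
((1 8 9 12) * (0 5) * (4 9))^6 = (1 8 4 9 12)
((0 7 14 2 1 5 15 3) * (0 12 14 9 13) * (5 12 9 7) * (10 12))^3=(0 3)(1 14 10 2 12)(5 9)(13 15)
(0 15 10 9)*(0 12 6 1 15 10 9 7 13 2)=(0 10 7 13 2)(1 15 9 12 6)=[10, 15, 0, 3, 4, 5, 1, 13, 8, 12, 7, 11, 6, 2, 14, 9]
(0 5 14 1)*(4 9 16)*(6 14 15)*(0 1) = (0 5 15 6 14)(4 9 16) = [5, 1, 2, 3, 9, 15, 14, 7, 8, 16, 10, 11, 12, 13, 0, 6, 4]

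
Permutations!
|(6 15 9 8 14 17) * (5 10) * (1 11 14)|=8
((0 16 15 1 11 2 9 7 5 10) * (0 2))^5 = (16)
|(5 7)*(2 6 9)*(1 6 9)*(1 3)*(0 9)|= 6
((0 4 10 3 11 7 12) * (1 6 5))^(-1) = ((0 4 10 3 11 7 12)(1 6 5))^(-1) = (0 12 7 11 3 10 4)(1 5 6)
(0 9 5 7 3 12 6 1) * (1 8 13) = [9, 0, 2, 12, 4, 7, 8, 3, 13, 5, 10, 11, 6, 1] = (0 9 5 7 3 12 6 8 13 1)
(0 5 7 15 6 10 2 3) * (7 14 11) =(0 5 14 11 7 15 6 10 2 3) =[5, 1, 3, 0, 4, 14, 10, 15, 8, 9, 2, 7, 12, 13, 11, 6]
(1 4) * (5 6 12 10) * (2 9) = (1 4)(2 9)(5 6 12 10) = [0, 4, 9, 3, 1, 6, 12, 7, 8, 2, 5, 11, 10]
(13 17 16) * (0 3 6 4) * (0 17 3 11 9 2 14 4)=(0 11 9 2 14 4 17 16 13 3 6)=[11, 1, 14, 6, 17, 5, 0, 7, 8, 2, 10, 9, 12, 3, 4, 15, 13, 16]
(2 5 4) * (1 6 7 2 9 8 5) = (1 6 7 2)(4 9 8 5) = [0, 6, 1, 3, 9, 4, 7, 2, 5, 8]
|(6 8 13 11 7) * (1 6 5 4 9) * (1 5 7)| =15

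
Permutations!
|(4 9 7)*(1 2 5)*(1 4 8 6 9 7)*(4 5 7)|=6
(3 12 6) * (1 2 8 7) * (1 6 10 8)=(1 2)(3 12 10 8 7 6)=[0, 2, 1, 12, 4, 5, 3, 6, 7, 9, 8, 11, 10]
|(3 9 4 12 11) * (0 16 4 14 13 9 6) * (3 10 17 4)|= 60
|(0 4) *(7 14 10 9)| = |(0 4)(7 14 10 9)| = 4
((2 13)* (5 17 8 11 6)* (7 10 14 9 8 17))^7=((17)(2 13)(5 7 10 14 9 8 11 6))^7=(17)(2 13)(5 6 11 8 9 14 10 7)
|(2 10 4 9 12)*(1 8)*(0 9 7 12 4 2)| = 10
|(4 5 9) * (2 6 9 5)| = 4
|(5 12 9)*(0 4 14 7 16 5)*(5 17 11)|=|(0 4 14 7 16 17 11 5 12 9)|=10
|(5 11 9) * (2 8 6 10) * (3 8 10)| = |(2 10)(3 8 6)(5 11 9)| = 6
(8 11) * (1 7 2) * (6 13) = [0, 7, 1, 3, 4, 5, 13, 2, 11, 9, 10, 8, 12, 6] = (1 7 2)(6 13)(8 11)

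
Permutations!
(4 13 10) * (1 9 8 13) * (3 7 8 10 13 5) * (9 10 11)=(13)(1 10 4)(3 7 8 5)(9 11)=[0, 10, 2, 7, 1, 3, 6, 8, 5, 11, 4, 9, 12, 13]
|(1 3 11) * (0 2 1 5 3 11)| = |(0 2 1 11 5 3)| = 6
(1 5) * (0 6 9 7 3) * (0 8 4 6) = (1 5)(3 8 4 6 9 7) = [0, 5, 2, 8, 6, 1, 9, 3, 4, 7]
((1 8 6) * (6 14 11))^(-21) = ((1 8 14 11 6))^(-21) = (1 6 11 14 8)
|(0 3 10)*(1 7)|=6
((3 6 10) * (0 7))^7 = (0 7)(3 6 10) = ((0 7)(3 6 10))^7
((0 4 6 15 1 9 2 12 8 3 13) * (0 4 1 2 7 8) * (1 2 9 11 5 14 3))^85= ((0 2 12)(1 11 5 14 3 13 4 6 15 9 7 8))^85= (0 2 12)(1 11 5 14 3 13 4 6 15 9 7 8)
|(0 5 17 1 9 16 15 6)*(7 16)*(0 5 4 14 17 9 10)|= |(0 4 14 17 1 10)(5 9 7 16 15 6)|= 6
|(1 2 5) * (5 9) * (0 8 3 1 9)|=|(0 8 3 1 2)(5 9)|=10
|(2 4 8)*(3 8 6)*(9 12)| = |(2 4 6 3 8)(9 12)| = 10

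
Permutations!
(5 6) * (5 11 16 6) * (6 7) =(6 11 16 7) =[0, 1, 2, 3, 4, 5, 11, 6, 8, 9, 10, 16, 12, 13, 14, 15, 7]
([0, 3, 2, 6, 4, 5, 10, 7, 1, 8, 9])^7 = [0, 3, 2, 6, 4, 5, 10, 7, 1, 8, 9]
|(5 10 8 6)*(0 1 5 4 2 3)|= |(0 1 5 10 8 6 4 2 3)|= 9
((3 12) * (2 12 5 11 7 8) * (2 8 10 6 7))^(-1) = ((2 12 3 5 11)(6 7 10))^(-1) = (2 11 5 3 12)(6 10 7)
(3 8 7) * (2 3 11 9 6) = (2 3 8 7 11 9 6) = [0, 1, 3, 8, 4, 5, 2, 11, 7, 6, 10, 9]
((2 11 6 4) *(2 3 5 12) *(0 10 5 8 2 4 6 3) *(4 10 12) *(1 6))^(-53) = (0 10 4 12 5)(1 6)(2 8 3 11)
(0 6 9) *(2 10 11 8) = (0 6 9)(2 10 11 8) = [6, 1, 10, 3, 4, 5, 9, 7, 2, 0, 11, 8]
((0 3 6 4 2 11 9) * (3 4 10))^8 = (0 11 4 9 2)(3 10 6)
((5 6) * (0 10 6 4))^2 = (0 6 4 10 5)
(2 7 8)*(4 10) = (2 7 8)(4 10) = [0, 1, 7, 3, 10, 5, 6, 8, 2, 9, 4]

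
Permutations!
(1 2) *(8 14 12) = (1 2)(8 14 12) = [0, 2, 1, 3, 4, 5, 6, 7, 14, 9, 10, 11, 8, 13, 12]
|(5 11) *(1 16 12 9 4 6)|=|(1 16 12 9 4 6)(5 11)|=6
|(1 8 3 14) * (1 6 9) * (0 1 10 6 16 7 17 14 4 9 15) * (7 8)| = |(0 1 7 17 14 16 8 3 4 9 10 6 15)| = 13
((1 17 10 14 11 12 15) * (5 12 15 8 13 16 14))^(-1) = ((1 17 10 5 12 8 13 16 14 11 15))^(-1) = (1 15 11 14 16 13 8 12 5 10 17)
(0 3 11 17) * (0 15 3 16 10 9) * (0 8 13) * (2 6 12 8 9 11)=(0 16 10 11 17 15 3 2 6 12 8 13)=[16, 1, 6, 2, 4, 5, 12, 7, 13, 9, 11, 17, 8, 0, 14, 3, 10, 15]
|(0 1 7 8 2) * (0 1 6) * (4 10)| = 4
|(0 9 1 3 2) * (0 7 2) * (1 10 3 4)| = |(0 9 10 3)(1 4)(2 7)| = 4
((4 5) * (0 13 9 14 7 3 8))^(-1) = ((0 13 9 14 7 3 8)(4 5))^(-1) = (0 8 3 7 14 9 13)(4 5)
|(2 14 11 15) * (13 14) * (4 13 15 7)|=|(2 15)(4 13 14 11 7)|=10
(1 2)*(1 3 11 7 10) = [0, 2, 3, 11, 4, 5, 6, 10, 8, 9, 1, 7] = (1 2 3 11 7 10)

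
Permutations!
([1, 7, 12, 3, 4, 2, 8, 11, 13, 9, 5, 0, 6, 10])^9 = (0 1 7 11)(2 6 13 5 12 8 10)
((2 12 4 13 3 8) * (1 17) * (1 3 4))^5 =(1 12 2 8 3 17)(4 13)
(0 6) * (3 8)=(0 6)(3 8)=[6, 1, 2, 8, 4, 5, 0, 7, 3]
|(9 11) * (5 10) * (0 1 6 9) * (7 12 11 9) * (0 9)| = |(0 1 6 7 12 11 9)(5 10)| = 14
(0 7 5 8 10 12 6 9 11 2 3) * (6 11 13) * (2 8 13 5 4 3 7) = (0 2 7 4 3)(5 13 6 9)(8 10 12 11) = [2, 1, 7, 0, 3, 13, 9, 4, 10, 5, 12, 8, 11, 6]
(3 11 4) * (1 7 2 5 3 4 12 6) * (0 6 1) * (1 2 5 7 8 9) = [6, 8, 7, 11, 4, 3, 0, 5, 9, 1, 10, 12, 2] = (0 6)(1 8 9)(2 7 5 3 11 12)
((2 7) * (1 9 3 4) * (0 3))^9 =(0 9 1 4 3)(2 7)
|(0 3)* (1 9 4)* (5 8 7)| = |(0 3)(1 9 4)(5 8 7)| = 6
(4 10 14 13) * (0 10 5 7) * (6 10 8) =[8, 1, 2, 3, 5, 7, 10, 0, 6, 9, 14, 11, 12, 4, 13] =(0 8 6 10 14 13 4 5 7)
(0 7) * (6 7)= (0 6 7)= [6, 1, 2, 3, 4, 5, 7, 0]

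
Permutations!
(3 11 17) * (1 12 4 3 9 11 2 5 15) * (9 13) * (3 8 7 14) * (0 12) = (0 12 4 8 7 14 3 2 5 15 1)(9 11 17 13) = [12, 0, 5, 2, 8, 15, 6, 14, 7, 11, 10, 17, 4, 9, 3, 1, 16, 13]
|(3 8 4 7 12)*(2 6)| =|(2 6)(3 8 4 7 12)| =10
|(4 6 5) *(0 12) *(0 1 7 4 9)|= 8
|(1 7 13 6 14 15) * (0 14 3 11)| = 9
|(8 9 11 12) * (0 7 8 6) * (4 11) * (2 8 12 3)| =12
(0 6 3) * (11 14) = [6, 1, 2, 0, 4, 5, 3, 7, 8, 9, 10, 14, 12, 13, 11] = (0 6 3)(11 14)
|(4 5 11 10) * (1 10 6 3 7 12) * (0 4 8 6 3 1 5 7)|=|(0 4 7 12 5 11 3)(1 10 8 6)|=28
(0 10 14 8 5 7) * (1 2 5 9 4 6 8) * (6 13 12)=[10, 2, 5, 3, 13, 7, 8, 0, 9, 4, 14, 11, 6, 12, 1]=(0 10 14 1 2 5 7)(4 13 12 6 8 9)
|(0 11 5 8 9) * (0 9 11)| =|(5 8 11)| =3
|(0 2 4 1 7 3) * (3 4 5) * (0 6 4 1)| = 6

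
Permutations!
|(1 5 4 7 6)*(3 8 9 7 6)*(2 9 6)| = 9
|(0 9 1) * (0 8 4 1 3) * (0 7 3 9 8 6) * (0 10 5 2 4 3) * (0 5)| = |(0 8 3 7 5 2 4 1 6 10)| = 10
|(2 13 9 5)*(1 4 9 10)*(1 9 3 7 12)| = |(1 4 3 7 12)(2 13 10 9 5)| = 5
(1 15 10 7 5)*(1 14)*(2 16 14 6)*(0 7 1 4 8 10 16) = (0 7 5 6 2)(1 15 16 14 4 8 10) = [7, 15, 0, 3, 8, 6, 2, 5, 10, 9, 1, 11, 12, 13, 4, 16, 14]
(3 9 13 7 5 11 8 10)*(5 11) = (3 9 13 7 11 8 10) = [0, 1, 2, 9, 4, 5, 6, 11, 10, 13, 3, 8, 12, 7]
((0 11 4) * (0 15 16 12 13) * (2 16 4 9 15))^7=(0 12 2 15 11 13 16 4 9)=((0 11 9 15 4 2 16 12 13))^7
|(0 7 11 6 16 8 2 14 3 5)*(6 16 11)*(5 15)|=|(0 7 6 11 16 8 2 14 3 15 5)|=11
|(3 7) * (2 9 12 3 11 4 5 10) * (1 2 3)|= 12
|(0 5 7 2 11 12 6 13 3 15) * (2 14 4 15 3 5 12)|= 18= |(0 12 6 13 5 7 14 4 15)(2 11)|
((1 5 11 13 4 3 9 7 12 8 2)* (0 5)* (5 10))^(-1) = (0 1 2 8 12 7 9 3 4 13 11 5 10)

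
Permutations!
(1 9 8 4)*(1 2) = (1 9 8 4 2) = [0, 9, 1, 3, 2, 5, 6, 7, 4, 8]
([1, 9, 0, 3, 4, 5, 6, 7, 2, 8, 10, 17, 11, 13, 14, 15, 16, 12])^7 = (0 9 2 1 8)(11 17 12)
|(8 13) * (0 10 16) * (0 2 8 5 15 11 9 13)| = 5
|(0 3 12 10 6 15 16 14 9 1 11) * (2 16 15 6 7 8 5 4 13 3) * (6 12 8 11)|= 55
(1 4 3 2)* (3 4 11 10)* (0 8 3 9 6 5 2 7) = (0 8 3 7)(1 11 10 9 6 5 2) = [8, 11, 1, 7, 4, 2, 5, 0, 3, 6, 9, 10]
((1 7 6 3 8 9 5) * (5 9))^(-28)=(9)(1 6 8)(3 5 7)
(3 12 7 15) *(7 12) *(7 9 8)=(3 9 8 7 15)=[0, 1, 2, 9, 4, 5, 6, 15, 7, 8, 10, 11, 12, 13, 14, 3]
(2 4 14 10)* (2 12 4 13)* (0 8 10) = (0 8 10 12 4 14)(2 13) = [8, 1, 13, 3, 14, 5, 6, 7, 10, 9, 12, 11, 4, 2, 0]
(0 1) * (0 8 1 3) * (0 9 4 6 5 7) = (0 3 9 4 6 5 7)(1 8) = [3, 8, 2, 9, 6, 7, 5, 0, 1, 4]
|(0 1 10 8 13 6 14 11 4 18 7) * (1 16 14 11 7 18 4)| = |(18)(0 16 14 7)(1 10 8 13 6 11)| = 12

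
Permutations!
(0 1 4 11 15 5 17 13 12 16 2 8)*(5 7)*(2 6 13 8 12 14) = (0 1 4 11 15 7 5 17 8)(2 12 16 6 13 14) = [1, 4, 12, 3, 11, 17, 13, 5, 0, 9, 10, 15, 16, 14, 2, 7, 6, 8]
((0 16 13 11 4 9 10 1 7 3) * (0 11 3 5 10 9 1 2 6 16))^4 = (1 2 3 7 6 11 5 16 4 10 13)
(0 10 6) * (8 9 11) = (0 10 6)(8 9 11) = [10, 1, 2, 3, 4, 5, 0, 7, 9, 11, 6, 8]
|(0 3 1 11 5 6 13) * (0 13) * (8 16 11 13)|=9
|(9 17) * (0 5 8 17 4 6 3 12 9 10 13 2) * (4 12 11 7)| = 70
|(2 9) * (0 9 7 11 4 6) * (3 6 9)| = 15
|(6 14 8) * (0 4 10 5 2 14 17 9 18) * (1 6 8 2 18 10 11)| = 10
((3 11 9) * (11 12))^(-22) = ((3 12 11 9))^(-22) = (3 11)(9 12)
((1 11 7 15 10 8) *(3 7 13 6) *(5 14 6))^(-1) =(1 8 10 15 7 3 6 14 5 13 11)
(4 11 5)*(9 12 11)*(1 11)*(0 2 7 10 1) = [2, 11, 7, 3, 9, 4, 6, 10, 8, 12, 1, 5, 0] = (0 2 7 10 1 11 5 4 9 12)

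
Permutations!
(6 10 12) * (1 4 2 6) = [0, 4, 6, 3, 2, 5, 10, 7, 8, 9, 12, 11, 1] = (1 4 2 6 10 12)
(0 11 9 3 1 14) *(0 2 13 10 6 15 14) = (0 11 9 3 1)(2 13 10 6 15 14) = [11, 0, 13, 1, 4, 5, 15, 7, 8, 3, 6, 9, 12, 10, 2, 14]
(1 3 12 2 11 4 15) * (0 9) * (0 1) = (0 9 1 3 12 2 11 4 15) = [9, 3, 11, 12, 15, 5, 6, 7, 8, 1, 10, 4, 2, 13, 14, 0]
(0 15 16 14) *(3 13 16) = (0 15 3 13 16 14) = [15, 1, 2, 13, 4, 5, 6, 7, 8, 9, 10, 11, 12, 16, 0, 3, 14]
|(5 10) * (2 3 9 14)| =4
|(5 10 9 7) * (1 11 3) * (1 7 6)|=8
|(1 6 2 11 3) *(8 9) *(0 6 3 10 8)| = 14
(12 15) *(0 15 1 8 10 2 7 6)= [15, 8, 7, 3, 4, 5, 0, 6, 10, 9, 2, 11, 1, 13, 14, 12]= (0 15 12 1 8 10 2 7 6)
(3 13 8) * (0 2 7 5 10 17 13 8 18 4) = (0 2 7 5 10 17 13 18 4)(3 8) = [2, 1, 7, 8, 0, 10, 6, 5, 3, 9, 17, 11, 12, 18, 14, 15, 16, 13, 4]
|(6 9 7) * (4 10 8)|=|(4 10 8)(6 9 7)|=3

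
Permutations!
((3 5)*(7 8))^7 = ((3 5)(7 8))^7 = (3 5)(7 8)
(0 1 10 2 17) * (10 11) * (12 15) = (0 1 11 10 2 17)(12 15) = [1, 11, 17, 3, 4, 5, 6, 7, 8, 9, 2, 10, 15, 13, 14, 12, 16, 0]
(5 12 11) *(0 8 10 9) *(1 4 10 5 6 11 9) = (0 8 5 12 9)(1 4 10)(6 11) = [8, 4, 2, 3, 10, 12, 11, 7, 5, 0, 1, 6, 9]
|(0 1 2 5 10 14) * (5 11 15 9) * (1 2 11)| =9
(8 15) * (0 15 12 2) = (0 15 8 12 2) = [15, 1, 0, 3, 4, 5, 6, 7, 12, 9, 10, 11, 2, 13, 14, 8]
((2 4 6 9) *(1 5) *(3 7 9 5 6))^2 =((1 6 5)(2 4 3 7 9))^2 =(1 5 6)(2 3 9 4 7)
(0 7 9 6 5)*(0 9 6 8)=(0 7 6 5 9 8)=[7, 1, 2, 3, 4, 9, 5, 6, 0, 8]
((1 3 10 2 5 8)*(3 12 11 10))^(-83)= (1 12 11 10 2 5 8)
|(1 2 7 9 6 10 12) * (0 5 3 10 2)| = |(0 5 3 10 12 1)(2 7 9 6)| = 12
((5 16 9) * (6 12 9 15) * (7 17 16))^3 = (5 16 12 7 15 9 17 6)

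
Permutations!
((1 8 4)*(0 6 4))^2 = (0 4 8 6 1)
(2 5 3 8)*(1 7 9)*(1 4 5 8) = (1 7 9 4 5 3)(2 8) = [0, 7, 8, 1, 5, 3, 6, 9, 2, 4]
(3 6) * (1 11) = (1 11)(3 6) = [0, 11, 2, 6, 4, 5, 3, 7, 8, 9, 10, 1]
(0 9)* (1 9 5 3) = (0 5 3 1 9) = [5, 9, 2, 1, 4, 3, 6, 7, 8, 0]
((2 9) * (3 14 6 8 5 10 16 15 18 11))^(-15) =((2 9)(3 14 6 8 5 10 16 15 18 11))^(-15) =(2 9)(3 10)(5 11)(6 15)(8 18)(14 16)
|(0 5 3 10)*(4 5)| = 5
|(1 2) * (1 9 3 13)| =5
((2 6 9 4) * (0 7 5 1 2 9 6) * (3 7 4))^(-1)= (0 2 1 5 7 3 9 4)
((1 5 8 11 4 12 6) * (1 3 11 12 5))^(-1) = (3 6 12 8 5 4 11)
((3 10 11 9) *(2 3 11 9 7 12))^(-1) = ((2 3 10 9 11 7 12))^(-1) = (2 12 7 11 9 10 3)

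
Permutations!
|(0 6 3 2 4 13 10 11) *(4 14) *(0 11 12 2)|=|(0 6 3)(2 14 4 13 10 12)|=6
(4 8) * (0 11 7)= [11, 1, 2, 3, 8, 5, 6, 0, 4, 9, 10, 7]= (0 11 7)(4 8)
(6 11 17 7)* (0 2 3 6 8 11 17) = [2, 1, 3, 6, 4, 5, 17, 8, 11, 9, 10, 0, 12, 13, 14, 15, 16, 7] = (0 2 3 6 17 7 8 11)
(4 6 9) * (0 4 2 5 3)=(0 4 6 9 2 5 3)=[4, 1, 5, 0, 6, 3, 9, 7, 8, 2]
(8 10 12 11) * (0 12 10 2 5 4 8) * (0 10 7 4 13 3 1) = (0 12 11 10 7 4 8 2 5 13 3 1) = [12, 0, 5, 1, 8, 13, 6, 4, 2, 9, 7, 10, 11, 3]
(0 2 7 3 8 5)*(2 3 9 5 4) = (0 3 8 4 2 7 9 5) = [3, 1, 7, 8, 2, 0, 6, 9, 4, 5]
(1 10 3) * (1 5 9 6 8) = (1 10 3 5 9 6 8) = [0, 10, 2, 5, 4, 9, 8, 7, 1, 6, 3]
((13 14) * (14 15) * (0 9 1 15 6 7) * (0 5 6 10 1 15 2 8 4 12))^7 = ((0 9 15 14 13 10 1 2 8 4 12)(5 6 7))^7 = (0 2 14 12 1 15 4 10 9 8 13)(5 6 7)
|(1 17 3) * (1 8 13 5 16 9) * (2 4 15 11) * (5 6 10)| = |(1 17 3 8 13 6 10 5 16 9)(2 4 15 11)| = 20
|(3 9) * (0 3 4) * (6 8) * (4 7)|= 10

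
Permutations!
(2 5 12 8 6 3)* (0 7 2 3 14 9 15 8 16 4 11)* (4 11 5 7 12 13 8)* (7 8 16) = (0 12 7 2 8 6 14 9 15 4 5 13 16 11) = [12, 1, 8, 3, 5, 13, 14, 2, 6, 15, 10, 0, 7, 16, 9, 4, 11]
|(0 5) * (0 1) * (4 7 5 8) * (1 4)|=|(0 8 1)(4 7 5)|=3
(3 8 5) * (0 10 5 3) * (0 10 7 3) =(0 7 3 8)(5 10) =[7, 1, 2, 8, 4, 10, 6, 3, 0, 9, 5]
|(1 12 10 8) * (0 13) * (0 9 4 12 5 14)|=|(0 13 9 4 12 10 8 1 5 14)|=10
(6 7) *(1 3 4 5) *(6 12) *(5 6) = [0, 3, 2, 4, 6, 1, 7, 12, 8, 9, 10, 11, 5] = (1 3 4 6 7 12 5)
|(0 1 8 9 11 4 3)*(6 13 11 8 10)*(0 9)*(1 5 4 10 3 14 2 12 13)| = 14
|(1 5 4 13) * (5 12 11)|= |(1 12 11 5 4 13)|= 6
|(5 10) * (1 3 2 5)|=5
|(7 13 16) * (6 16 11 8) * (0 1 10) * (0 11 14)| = |(0 1 10 11 8 6 16 7 13 14)| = 10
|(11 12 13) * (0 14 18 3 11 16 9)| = 9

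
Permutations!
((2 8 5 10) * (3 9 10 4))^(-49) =(10)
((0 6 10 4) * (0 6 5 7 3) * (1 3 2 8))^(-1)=((0 5 7 2 8 1 3)(4 6 10))^(-1)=(0 3 1 8 2 7 5)(4 10 6)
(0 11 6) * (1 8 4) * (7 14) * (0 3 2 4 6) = (0 11)(1 8 6 3 2 4)(7 14) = [11, 8, 4, 2, 1, 5, 3, 14, 6, 9, 10, 0, 12, 13, 7]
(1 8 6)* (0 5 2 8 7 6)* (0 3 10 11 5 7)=(0 7 6 1)(2 8 3 10 11 5)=[7, 0, 8, 10, 4, 2, 1, 6, 3, 9, 11, 5]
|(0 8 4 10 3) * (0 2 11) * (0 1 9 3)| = |(0 8 4 10)(1 9 3 2 11)| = 20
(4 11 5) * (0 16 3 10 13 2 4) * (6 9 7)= (0 16 3 10 13 2 4 11 5)(6 9 7)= [16, 1, 4, 10, 11, 0, 9, 6, 8, 7, 13, 5, 12, 2, 14, 15, 3]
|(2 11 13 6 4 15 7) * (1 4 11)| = 15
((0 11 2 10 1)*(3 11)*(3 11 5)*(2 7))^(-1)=((0 11 7 2 10 1)(3 5))^(-1)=(0 1 10 2 7 11)(3 5)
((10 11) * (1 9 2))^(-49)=((1 9 2)(10 11))^(-49)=(1 2 9)(10 11)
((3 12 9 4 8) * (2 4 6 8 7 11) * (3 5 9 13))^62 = (2 7)(3 13 12)(4 11)(5 6)(8 9)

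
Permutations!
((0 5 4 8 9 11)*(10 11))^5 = (0 10 8 5 11 9 4) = ((0 5 4 8 9 10 11))^5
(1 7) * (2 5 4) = (1 7)(2 5 4) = [0, 7, 5, 3, 2, 4, 6, 1]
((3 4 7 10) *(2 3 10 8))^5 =((10)(2 3 4 7 8))^5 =(10)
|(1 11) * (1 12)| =3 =|(1 11 12)|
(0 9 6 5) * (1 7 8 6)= (0 9 1 7 8 6 5)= [9, 7, 2, 3, 4, 0, 5, 8, 6, 1]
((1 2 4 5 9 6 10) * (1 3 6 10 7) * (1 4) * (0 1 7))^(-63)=(0 10 4 1 3 5 2 6 9 7)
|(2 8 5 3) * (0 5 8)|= 4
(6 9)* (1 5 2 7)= [0, 5, 7, 3, 4, 2, 9, 1, 8, 6]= (1 5 2 7)(6 9)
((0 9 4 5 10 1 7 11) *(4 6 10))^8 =((0 9 6 10 1 7 11)(4 5))^8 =(0 9 6 10 1 7 11)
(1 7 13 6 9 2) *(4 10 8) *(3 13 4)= (1 7 4 10 8 3 13 6 9 2)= [0, 7, 1, 13, 10, 5, 9, 4, 3, 2, 8, 11, 12, 6]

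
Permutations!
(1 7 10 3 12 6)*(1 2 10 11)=(1 7 11)(2 10 3 12 6)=[0, 7, 10, 12, 4, 5, 2, 11, 8, 9, 3, 1, 6]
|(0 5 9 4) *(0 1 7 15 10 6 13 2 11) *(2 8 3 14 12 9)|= 12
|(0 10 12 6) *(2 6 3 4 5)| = |(0 10 12 3 4 5 2 6)| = 8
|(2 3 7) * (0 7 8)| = |(0 7 2 3 8)| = 5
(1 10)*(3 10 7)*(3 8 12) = (1 7 8 12 3 10) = [0, 7, 2, 10, 4, 5, 6, 8, 12, 9, 1, 11, 3]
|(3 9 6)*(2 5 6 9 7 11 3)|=|(2 5 6)(3 7 11)|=3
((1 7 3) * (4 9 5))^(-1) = ((1 7 3)(4 9 5))^(-1) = (1 3 7)(4 5 9)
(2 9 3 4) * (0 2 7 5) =(0 2 9 3 4 7 5) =[2, 1, 9, 4, 7, 0, 6, 5, 8, 3]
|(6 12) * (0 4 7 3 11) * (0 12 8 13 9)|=10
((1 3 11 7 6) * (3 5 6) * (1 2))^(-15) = (11)(1 5 6 2)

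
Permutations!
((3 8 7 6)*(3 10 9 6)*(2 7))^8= (6 9 10)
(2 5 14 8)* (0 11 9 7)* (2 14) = (0 11 9 7)(2 5)(8 14) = [11, 1, 5, 3, 4, 2, 6, 0, 14, 7, 10, 9, 12, 13, 8]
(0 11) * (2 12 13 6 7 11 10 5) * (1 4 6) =(0 10 5 2 12 13 1 4 6 7 11) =[10, 4, 12, 3, 6, 2, 7, 11, 8, 9, 5, 0, 13, 1]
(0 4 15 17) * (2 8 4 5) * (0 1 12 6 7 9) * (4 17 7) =[5, 12, 8, 3, 15, 2, 4, 9, 17, 0, 10, 11, 6, 13, 14, 7, 16, 1] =(0 5 2 8 17 1 12 6 4 15 7 9)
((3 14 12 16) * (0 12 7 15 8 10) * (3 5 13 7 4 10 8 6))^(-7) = (0 7 4 5 3 12 15 10 13 14 16 6)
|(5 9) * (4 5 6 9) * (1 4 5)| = 2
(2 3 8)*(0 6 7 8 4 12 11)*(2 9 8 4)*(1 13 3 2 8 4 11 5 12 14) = (0 6 7 11)(1 13 3 8 9 4 14)(5 12) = [6, 13, 2, 8, 14, 12, 7, 11, 9, 4, 10, 0, 5, 3, 1]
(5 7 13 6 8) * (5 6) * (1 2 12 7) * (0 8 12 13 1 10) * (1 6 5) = (0 8 5 10)(1 2 13)(6 12 7) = [8, 2, 13, 3, 4, 10, 12, 6, 5, 9, 0, 11, 7, 1]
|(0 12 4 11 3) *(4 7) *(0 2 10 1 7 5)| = |(0 12 5)(1 7 4 11 3 2 10)| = 21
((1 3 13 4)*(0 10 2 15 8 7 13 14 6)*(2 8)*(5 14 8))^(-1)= ((0 10 5 14 6)(1 3 8 7 13 4)(2 15))^(-1)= (0 6 14 5 10)(1 4 13 7 8 3)(2 15)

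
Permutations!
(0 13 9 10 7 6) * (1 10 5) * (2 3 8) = [13, 10, 3, 8, 4, 1, 0, 6, 2, 5, 7, 11, 12, 9] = (0 13 9 5 1 10 7 6)(2 3 8)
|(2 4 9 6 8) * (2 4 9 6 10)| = |(2 9 10)(4 6 8)| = 3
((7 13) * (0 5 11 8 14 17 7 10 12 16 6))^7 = (0 13 11 12 14 6 7 5 10 8 16 17)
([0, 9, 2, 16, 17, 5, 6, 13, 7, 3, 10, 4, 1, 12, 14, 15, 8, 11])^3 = (17)(1 16 13 9 8 12 3 7)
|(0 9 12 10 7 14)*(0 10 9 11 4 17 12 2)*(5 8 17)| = 9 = |(0 11 4 5 8 17 12 9 2)(7 14 10)|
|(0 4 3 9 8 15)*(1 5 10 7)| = |(0 4 3 9 8 15)(1 5 10 7)| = 12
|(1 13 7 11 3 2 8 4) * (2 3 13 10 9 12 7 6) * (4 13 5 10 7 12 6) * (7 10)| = 24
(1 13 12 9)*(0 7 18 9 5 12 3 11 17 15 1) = (0 7 18 9)(1 13 3 11 17 15)(5 12) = [7, 13, 2, 11, 4, 12, 6, 18, 8, 0, 10, 17, 5, 3, 14, 1, 16, 15, 9]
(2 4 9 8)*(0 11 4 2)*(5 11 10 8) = (0 10 8)(4 9 5 11) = [10, 1, 2, 3, 9, 11, 6, 7, 0, 5, 8, 4]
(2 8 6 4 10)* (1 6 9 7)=(1 6 4 10 2 8 9 7)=[0, 6, 8, 3, 10, 5, 4, 1, 9, 7, 2]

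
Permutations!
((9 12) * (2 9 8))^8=(12)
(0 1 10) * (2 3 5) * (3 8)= (0 1 10)(2 8 3 5)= [1, 10, 8, 5, 4, 2, 6, 7, 3, 9, 0]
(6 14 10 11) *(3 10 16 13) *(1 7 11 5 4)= [0, 7, 2, 10, 1, 4, 14, 11, 8, 9, 5, 6, 12, 3, 16, 15, 13]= (1 7 11 6 14 16 13 3 10 5 4)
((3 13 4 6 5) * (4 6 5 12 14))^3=(3 12 5 6 4 13 14)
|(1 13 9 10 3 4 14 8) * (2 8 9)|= |(1 13 2 8)(3 4 14 9 10)|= 20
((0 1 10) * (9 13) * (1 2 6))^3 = ((0 2 6 1 10)(9 13))^3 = (0 1 2 10 6)(9 13)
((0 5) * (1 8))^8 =(8)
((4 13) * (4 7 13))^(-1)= (7 13)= ((7 13))^(-1)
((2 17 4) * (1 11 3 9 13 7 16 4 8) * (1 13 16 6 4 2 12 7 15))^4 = ((1 11 3 9 16 2 17 8 13 15)(4 12 7 6))^4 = (1 16 13 3 17)(2 15 9 8 11)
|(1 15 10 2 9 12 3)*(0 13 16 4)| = |(0 13 16 4)(1 15 10 2 9 12 3)| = 28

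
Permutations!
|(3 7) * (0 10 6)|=6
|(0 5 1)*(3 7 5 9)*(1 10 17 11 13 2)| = 11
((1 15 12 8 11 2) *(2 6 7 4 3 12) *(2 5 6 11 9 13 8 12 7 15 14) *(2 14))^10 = ((1 2)(3 7 4)(5 6 15)(8 9 13))^10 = (3 7 4)(5 6 15)(8 9 13)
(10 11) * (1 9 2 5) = (1 9 2 5)(10 11) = [0, 9, 5, 3, 4, 1, 6, 7, 8, 2, 11, 10]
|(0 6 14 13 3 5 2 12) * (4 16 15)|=24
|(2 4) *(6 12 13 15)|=4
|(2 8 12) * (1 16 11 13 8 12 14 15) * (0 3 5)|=|(0 3 5)(1 16 11 13 8 14 15)(2 12)|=42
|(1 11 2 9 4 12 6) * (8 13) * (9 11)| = |(1 9 4 12 6)(2 11)(8 13)| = 10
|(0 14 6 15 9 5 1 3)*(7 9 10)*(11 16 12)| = 30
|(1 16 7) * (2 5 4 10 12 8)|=|(1 16 7)(2 5 4 10 12 8)|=6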